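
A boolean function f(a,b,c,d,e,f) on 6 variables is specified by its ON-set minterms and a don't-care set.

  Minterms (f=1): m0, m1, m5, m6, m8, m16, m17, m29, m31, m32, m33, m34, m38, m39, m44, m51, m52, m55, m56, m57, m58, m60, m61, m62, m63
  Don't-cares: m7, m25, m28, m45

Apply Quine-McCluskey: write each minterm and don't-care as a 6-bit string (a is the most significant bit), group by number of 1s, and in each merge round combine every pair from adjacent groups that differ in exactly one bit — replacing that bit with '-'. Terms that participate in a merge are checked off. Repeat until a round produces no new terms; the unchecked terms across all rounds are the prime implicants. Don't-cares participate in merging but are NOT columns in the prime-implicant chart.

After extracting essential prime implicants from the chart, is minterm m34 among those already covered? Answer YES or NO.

NO

size-2^0 implicants → 000000(✓)  000001(✓)  000101(✓)  000110(✓)  000111(✓)  001000(✓)  010000(✓)  010001(✓)  011001(✓)  011100(✓)  011101(✓)  011111(✓)  100000(✓)  100001(✓)  100010(✓)  100110(✓)  100111(✓)  101100(✓)  101101(✓)  110011(✓)  110100(✓)  110111(✓)  111000(✓)  111001(✓)  111010(✓)  111100(✓)  111101(✓)  111110(✓)  111111(✓)
size-2^1 implicants → -00000(✓)  -00001(✓)  -00110(✓)  -00111(✓)  -11001(✓)  -11100(✓)  -11101(✓)  -11111(✓)  0-0000(✓)  0-0001(✓)  00-000  000-01  00000-(✓)  0001-1  00011-(✓)  01-001  01000-(✓)  011-01(✓)  0111-1(✓)  01110-(✓)  1-0111  1-1100(✓)  1-1101(✓)  100-10  1000-0  10000-(✓)  10011-(✓)  10110-(✓)  11-100  11-111  110-11  111-00(✓)  111-01(✓)  111-10(✓)  1110-0(✓)  11100-(✓)  1111-0(✓)  1111-1(✓)  11110-(✓)  11111-(✓)
size-2^2 implicants → -0000-  -0011-  -11-01  -111-1  -1110-  0-000-  1-110-  111--0  111-0-  1111--
Unchecked terms (primes): -0000-, -0011-, -11-01, -111-1, -1110-, 0-000-, 00-000, 000-01, 0001-1, 01-001, 1-0111, 1-110-, 100-10, 1000-0, 11-100, 11-111, 110-11, 111--0, 111-0-, 1111--
Minterm coverage:
  m0 ⊆ -0000-,0-000-,00-000
  m1 ⊆ -0000-,0-000-,000-01
  m5 ⊆ 000-01,0001-1
  m6 ⊆ -0011- [E]
  m8 ⊆ 00-000 [E]
  m16 ⊆ 0-000- [E]
  m17 ⊆ 0-000-,01-001
  m29 ⊆ -11-01,-111-1,-1110-
  m31 ⊆ -111-1 [E]
  m32 ⊆ -0000-,1000-0
  m33 ⊆ -0000- [E]
  m34 ⊆ 100-10,1000-0
  m38 ⊆ -0011-,100-10
  m39 ⊆ -0011-,1-0111
  m44 ⊆ 1-110- [E]
  m51 ⊆ 110-11 [E]
  m52 ⊆ 11-100 [E]
  m55 ⊆ 1-0111,11-111,110-11
  m56 ⊆ 111--0,111-0-
  m57 ⊆ -11-01,111-0-
  m58 ⊆ 111--0 [E]
  m60 ⊆ -1110-,1-110-,11-100,111--0,111-0-,1111--
  m61 ⊆ -11-01,-111-1,-1110-,1-110-,111-0-,1111--
  m62 ⊆ 111--0,1111--
  m63 ⊆ -111-1,11-111,1111--
E = {-0000-, -0011-, -111-1, 0-000-, 00-000, 1-110-, 11-100, 110-11, 111--0}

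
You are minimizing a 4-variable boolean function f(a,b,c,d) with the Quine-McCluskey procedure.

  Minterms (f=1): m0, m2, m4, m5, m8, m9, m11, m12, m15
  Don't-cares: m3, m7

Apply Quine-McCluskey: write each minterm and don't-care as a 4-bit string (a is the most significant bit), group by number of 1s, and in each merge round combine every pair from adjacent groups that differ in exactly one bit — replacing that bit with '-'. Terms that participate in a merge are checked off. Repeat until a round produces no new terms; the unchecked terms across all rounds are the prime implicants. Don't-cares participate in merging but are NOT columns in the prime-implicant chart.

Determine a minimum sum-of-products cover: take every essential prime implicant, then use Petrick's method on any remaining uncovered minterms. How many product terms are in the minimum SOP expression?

5

size-2^0 implicants → 0000(✓)  0010(✓)  0011(✓)  0100(✓)  0101(✓)  0111(✓)  1000(✓)  1001(✓)  1011(✓)  1100(✓)  1111(✓)
size-2^1 implicants → -000(✓)  -011(✓)  -100(✓)  -111(✓)  0-00(✓)  0-11(✓)  00-0  001-  01-1  010-  1-00(✓)  1-11(✓)  10-1  100-
size-2^2 implicants → --00  --11
Unchecked terms (primes): --00, --11, 00-0, 001-, 01-1, 010-, 10-1, 100-
Minterm coverage:
  m0 ⊆ --00,00-0
  m2 ⊆ 00-0,001-
  m4 ⊆ --00,010-
  m5 ⊆ 01-1,010-
  m8 ⊆ --00,100-
  m9 ⊆ 10-1,100-
  m11 ⊆ --11,10-1
  m12 ⊆ --00 [E]
  m15 ⊆ --11 [E]
E = {--00, --11}
Petrick residual → 00-0, 01-1, 10-1
Cover = c'd' + cd + a'b'd' + a'bd + ab'd  |cover|=5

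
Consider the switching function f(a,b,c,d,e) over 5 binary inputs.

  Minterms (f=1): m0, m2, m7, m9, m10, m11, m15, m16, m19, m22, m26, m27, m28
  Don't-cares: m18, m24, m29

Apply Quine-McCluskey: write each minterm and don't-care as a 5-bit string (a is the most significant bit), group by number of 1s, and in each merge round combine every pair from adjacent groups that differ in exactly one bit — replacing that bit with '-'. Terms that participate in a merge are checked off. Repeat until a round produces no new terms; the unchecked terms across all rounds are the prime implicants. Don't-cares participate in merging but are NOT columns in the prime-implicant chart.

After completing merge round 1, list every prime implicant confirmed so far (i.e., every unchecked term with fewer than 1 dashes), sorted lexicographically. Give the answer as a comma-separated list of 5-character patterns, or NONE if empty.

[col 0] 00000*, 00010*, 00111*, 01001*, 01010*, 01011*, 01111*, 10000*, 10010*, 10011*, 10110*, 11000*, 11010*, 11011*, 11100*, 11101*
[col 1] -0000*, -0010*, -1010*, -1011*, 0-010*, 0-111, 000-0*, 01-11, 010-1, 0101-*, 1-000*, 1-010*, 1-011*, 10-10, 100-0*, 1001-*, 11-00, 110-0*, 1101-*, 1110-
[col 2] --010, -00-0, -101-, 1-0-0, 1-01-
Prime implicants: --010, -00-0, -101-, 0-111, 01-11, 010-1, 1-0-0, 1-01-, 10-10, 11-00, 1110-

NONE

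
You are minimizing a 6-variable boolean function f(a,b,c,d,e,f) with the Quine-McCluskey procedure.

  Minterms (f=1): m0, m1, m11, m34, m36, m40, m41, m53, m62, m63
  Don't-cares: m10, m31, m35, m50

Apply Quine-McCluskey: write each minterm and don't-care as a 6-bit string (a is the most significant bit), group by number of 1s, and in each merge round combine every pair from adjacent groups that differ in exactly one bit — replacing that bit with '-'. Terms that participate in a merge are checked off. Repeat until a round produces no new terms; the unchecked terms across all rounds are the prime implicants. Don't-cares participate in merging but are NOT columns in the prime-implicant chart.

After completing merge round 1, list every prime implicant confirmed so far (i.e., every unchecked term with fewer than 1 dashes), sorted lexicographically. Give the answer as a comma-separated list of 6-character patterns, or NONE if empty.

[col 0] 000000*, 000001*, 001010*, 001011*, 011111*, 100010*, 100011*, 100100, 101000*, 101001*, 110010*, 110101, 111110*, 111111*
[col 1] -11111, 00000-, 00101-, 1-0010, 10001-, 10100-, 11111-
Prime implicants: -11111, 00000-, 00101-, 1-0010, 10001-, 100100, 10100-, 110101, 11111-

100100, 110101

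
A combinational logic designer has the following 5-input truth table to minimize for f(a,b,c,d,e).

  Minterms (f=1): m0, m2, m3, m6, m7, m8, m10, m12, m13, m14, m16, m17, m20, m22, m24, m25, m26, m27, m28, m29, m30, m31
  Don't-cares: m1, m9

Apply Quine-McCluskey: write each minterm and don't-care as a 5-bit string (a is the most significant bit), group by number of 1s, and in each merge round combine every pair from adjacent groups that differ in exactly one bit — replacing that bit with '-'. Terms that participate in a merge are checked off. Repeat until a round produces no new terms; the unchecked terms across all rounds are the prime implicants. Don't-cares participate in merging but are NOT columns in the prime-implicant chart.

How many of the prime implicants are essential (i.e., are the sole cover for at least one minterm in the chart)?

[col 0] 00000*, 00001*, 00010*, 00011*, 00110*, 00111*, 01000*, 01001*, 01010*, 01100*, 01101*, 01110*, 10000*, 10001*, 10100*, 10110*, 11000*, 11001*, 11010*, 11011*, 11100*, 11101*, 11110*, 11111*
[col 1] -0000*, -0001*, -0110*, -1000*, -1001*, -1010*, -1100*, -1101*, -1110*, 0-000*, 0-001*, 0-010*, 0-110*, 00-10*, 00-11*, 000-0*, 000-1*, 0000-*, 0001-*, 0011-*, 01-00*, 01-01*, 01-10*, 010-0*, 0100-*, 011-0*, 0110-*, 1-000*, 1-001*, 1-100*, 1-110*, 10-00*, 1000-*, 101-0*, 11-00*, 11-01*, 11-10*, 11-11*, 110-0*, 110-1*, 1100-*, 1101-*, 111-0*, 111-1*, 1110-*, 1111-*
[col 2] --000*, --001*, --110, -000-*, -1-00*, -1-01*, -1-10*, -10-0*, -100-*, -11-0*, -110-*, 0--10, 0-0-0, 0-00-*, 00-1-, 000--, 01--0*, 01-0-*, 1--00, 1-00-*, 1-1-0, 11--0*, 11--1*, 11-0-*, 11-1-*, 110--*, 111--*
[col 3] --00-, -1--0, -1-0-, 11---
Prime implicants: --00-, --110, -1--0, -1-0-, 0--10, 0-0-0, 00-1-, 000--, 1--00, 1-1-0, 11---
PI chart (minterm → PIs covering it):
  0 | --00-,0-0-0,000--
  2 | 0--10,0-0-0,00-1-,000--
  3 | 00-1-,000--
  6 | --110,0--10,00-1-
  7 | 00-1-  (sole → essential)
  8 | --00-,-1--0,-1-0-,0-0-0
  10 | -1--0,0--10,0-0-0
  12 | -1--0,-1-0-
  13 | -1-0-  (sole → essential)
  14 | --110,-1--0,0--10
  16 | --00-,1--00
  17 | --00-  (sole → essential)
  20 | 1--00,1-1-0
  22 | --110,1-1-0
  24 | --00-,-1--0,-1-0-,1--00,11---
  25 | --00-,-1-0-,11---
  26 | -1--0,11---
  27 | 11---  (sole → essential)
  28 | -1--0,-1-0-,1--00,1-1-0,11---
  29 | -1-0-,11---
  30 | --110,-1--0,1-1-0,11---
  31 | 11---  (sole → essential)
Essential prime implicants: --00-, -1-0-, 00-1-, 11---

4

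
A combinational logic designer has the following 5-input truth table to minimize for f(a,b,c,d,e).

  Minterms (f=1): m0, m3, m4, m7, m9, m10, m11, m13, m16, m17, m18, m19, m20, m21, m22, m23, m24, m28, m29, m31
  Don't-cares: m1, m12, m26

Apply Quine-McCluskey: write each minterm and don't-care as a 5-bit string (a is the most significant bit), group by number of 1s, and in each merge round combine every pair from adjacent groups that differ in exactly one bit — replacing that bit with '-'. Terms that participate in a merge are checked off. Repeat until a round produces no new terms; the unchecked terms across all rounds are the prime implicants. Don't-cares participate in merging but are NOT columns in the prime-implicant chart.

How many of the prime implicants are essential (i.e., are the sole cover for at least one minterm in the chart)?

[col 0] 00000*, 00001*, 00011*, 00100*, 00111*, 01001*, 01010*, 01011*, 01100*, 01101*, 10000*, 10001*, 10010*, 10011*, 10100*, 10101*, 10110*, 10111*, 11000*, 11010*, 11100*, 11101*, 11111*
[col 1] -0000*, -0001*, -0011*, -0100*, -0111*, -1010, -1100*, -1101*, 0-001*, 0-011*, 0-100*, 00-00*, 00-11*, 000-1*, 0000-*, 01-01, 010-1*, 0101-, 0110-*, 1-000*, 1-010*, 1-100*, 1-101*, 1-111*, 10-00*, 10-01*, 10-10*, 10-11*, 100-0*, 100-1*, 1000-*, 1001-*, 101-0*, 101-1*, 1010-*, 1011-*, 11-00*, 110-0*, 111-1*, 1110-*
[col 2] --100, -0-00, -0-11, -00-1, -000-, -110-, 0-0-1, 1--00, 1-0-0, 1-1-1, 1-10-, 10--0*, 10--1*, 10-0-*, 10-1-*, 100--*, 101--*
[col 3] 10---
Prime implicants: --100, -0-00, -0-11, -00-1, -000-, -1010, -110-, 0-0-1, 01-01, 0101-, 1--00, 1-0-0, 1-1-1, 1-10-, 10---
PI chart (minterm → PIs covering it):
  0 | -0-00,-000-
  3 | -0-11,-00-1,0-0-1
  4 | --100,-0-00
  7 | -0-11  (sole → essential)
  9 | 0-0-1,01-01
  10 | -1010,0101-
  11 | 0-0-1,0101-
  13 | -110-,01-01
  16 | -0-00,-000-,1--00,1-0-0,10---
  17 | -00-1,-000-,10---
  18 | 1-0-0,10---
  19 | -0-11,-00-1,10---
  20 | --100,-0-00,1--00,1-10-,10---
  21 | 1-1-1,1-10-,10---
  22 | 10---  (sole → essential)
  23 | -0-11,1-1-1,10---
  24 | 1--00,1-0-0
  28 | --100,-110-,1--00,1-10-
  29 | -110-,1-1-1,1-10-
  31 | 1-1-1  (sole → essential)
Essential prime implicants: -0-11, 1-1-1, 10---

3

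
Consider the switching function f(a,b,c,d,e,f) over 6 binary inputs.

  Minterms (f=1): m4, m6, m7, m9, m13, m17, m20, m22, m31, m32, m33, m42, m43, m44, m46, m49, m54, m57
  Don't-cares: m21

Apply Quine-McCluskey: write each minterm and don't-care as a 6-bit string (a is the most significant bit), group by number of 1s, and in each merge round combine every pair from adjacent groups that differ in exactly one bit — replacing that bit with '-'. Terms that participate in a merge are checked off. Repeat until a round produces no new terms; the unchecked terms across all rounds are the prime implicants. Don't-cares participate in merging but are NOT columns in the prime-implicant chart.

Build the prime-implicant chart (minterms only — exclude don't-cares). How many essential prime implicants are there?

9

[col 0] 000100*, 000110*, 000111*, 001001*, 001101*, 010001*, 010100*, 010101*, 010110*, 011111, 100000*, 100001*, 101010*, 101011*, 101100*, 101110*, 110001*, 110110*, 111001*
[col 1] -10001, -10110, 0-0100*, 0-0110*, 0001-0*, 00011-, 001-01, 010-01, 0101-0*, 01010-, 1-0001, 10000-, 101-10, 10101-, 1011-0, 11-001
[col 2] 0-01-0
Prime implicants: -10001, -10110, 0-01-0, 00011-, 001-01, 010-01, 01010-, 011111, 1-0001, 10000-, 101-10, 10101-, 1011-0, 11-001
PI chart (minterm → PIs covering it):
  4 | 0-01-0  (sole → essential)
  6 | 0-01-0,00011-
  7 | 00011-  (sole → essential)
  9 | 001-01  (sole → essential)
  13 | 001-01  (sole → essential)
  17 | -10001,010-01
  20 | 0-01-0,01010-
  22 | -10110,0-01-0
  31 | 011111  (sole → essential)
  32 | 10000-  (sole → essential)
  33 | 1-0001,10000-
  42 | 101-10,10101-
  43 | 10101-  (sole → essential)
  44 | 1011-0  (sole → essential)
  46 | 101-10,1011-0
  49 | -10001,1-0001,11-001
  54 | -10110  (sole → essential)
  57 | 11-001  (sole → essential)
Essential prime implicants: -10110, 0-01-0, 00011-, 001-01, 011111, 10000-, 10101-, 1011-0, 11-001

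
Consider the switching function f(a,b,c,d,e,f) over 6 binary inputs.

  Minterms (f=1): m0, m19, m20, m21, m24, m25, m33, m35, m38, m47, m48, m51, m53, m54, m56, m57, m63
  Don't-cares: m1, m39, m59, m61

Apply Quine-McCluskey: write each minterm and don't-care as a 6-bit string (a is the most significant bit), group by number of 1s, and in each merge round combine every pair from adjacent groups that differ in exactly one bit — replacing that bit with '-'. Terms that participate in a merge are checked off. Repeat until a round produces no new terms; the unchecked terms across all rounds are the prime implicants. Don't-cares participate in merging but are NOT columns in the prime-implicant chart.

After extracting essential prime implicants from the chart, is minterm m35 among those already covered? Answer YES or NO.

NO

Round 0: 000000✓ 000001✓ 010011✓ 010100✓ 010101✓ 011000✓ 011001✓ 100001✓ 100011✓ 100110✓ 100111✓ 101111✓ 110000✓ 110011✓ 110101✓ 110110✓ 111000✓ 111001✓ 111011✓ 111101✓ 111111✓
Round 1: -00001 -10011 -10101 -11000✓ -11001✓ 00000- 01010- 01100-✓ 1-0011 1-0110 1-1111 10-111 100-11 1000-1 10011- 11-000 11-011 11-101 111-01✓ 111-11✓ 1110-1✓ 11100-✓ 1111-1✓
Round 2: -1100- 111--1
PIs = {-00001, -10011, -10101, -1100-, 00000-, 01010-, 1-0011, 1-0110, 1-1111, 10-111, 100-11, 1000-1, 10011-, 11-000, 11-011, 11-101, 111--1}
Coverage chart:
  m0: 00000- ←essential
  m19: -10011 ←essential
  m20: 01010- ←essential
  m21: -10101,01010-
  m24: -1100- ←essential
  m25: -1100- ←essential
  m33: -00001,1000-1
  m35: 1-0011,100-11,1000-1
  m38: 1-0110,10011-
  m47: 1-1111,10-111
  m48: 11-000 ←essential
  m51: -10011,1-0011,11-011
  m53: -10101,11-101
  m54: 1-0110 ←essential
  m56: -1100-,11-000
  m57: -1100-,111--1
  m63: 1-1111,111--1
Essential: -10011, -1100-, 00000-, 01010-, 1-0110, 11-000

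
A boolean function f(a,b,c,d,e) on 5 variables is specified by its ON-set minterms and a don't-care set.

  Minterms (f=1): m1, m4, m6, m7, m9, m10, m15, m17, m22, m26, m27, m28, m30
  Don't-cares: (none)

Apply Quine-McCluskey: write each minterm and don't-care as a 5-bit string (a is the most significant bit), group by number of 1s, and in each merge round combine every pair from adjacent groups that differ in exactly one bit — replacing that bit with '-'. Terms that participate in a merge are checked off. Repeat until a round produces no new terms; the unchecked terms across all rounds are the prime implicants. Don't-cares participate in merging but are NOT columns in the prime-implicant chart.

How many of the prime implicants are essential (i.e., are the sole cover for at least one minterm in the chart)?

7

size-2^0 implicants → 00001(✓)  00100(✓)  00110(✓)  00111(✓)  01001(✓)  01010(✓)  01111(✓)  10001(✓)  10110(✓)  11010(✓)  11011(✓)  11100(✓)  11110(✓)
size-2^1 implicants → -0001  -0110  -1010  0-001  0-111  001-0  0011-  1-110  11-10  1101-  111-0
Unchecked terms (primes): -0001, -0110, -1010, 0-001, 0-111, 001-0, 0011-, 1-110, 11-10, 1101-, 111-0
Minterm coverage:
  m1 ⊆ -0001,0-001
  m4 ⊆ 001-0 [E]
  m6 ⊆ -0110,001-0,0011-
  m7 ⊆ 0-111,0011-
  m9 ⊆ 0-001 [E]
  m10 ⊆ -1010 [E]
  m15 ⊆ 0-111 [E]
  m17 ⊆ -0001 [E]
  m22 ⊆ -0110,1-110
  m26 ⊆ -1010,11-10,1101-
  m27 ⊆ 1101- [E]
  m28 ⊆ 111-0 [E]
  m30 ⊆ 1-110,11-10,111-0
E = {-0001, -1010, 0-001, 0-111, 001-0, 1101-, 111-0}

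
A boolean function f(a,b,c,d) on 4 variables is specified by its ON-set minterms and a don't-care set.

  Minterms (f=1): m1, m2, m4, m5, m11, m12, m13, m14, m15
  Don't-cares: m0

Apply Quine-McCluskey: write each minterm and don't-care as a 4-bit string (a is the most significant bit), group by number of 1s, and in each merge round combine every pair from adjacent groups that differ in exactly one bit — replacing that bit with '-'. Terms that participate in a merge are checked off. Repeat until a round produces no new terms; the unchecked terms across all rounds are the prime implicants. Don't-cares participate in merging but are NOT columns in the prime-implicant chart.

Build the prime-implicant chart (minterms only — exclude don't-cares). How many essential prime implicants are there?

4

Round 0: 0000✓ 0001✓ 0010✓ 0100✓ 0101✓ 1011✓ 1100✓ 1101✓ 1110✓ 1111✓
Round 1: -100✓ -101✓ 0-00✓ 0-01✓ 00-0 000-✓ 010-✓ 1-11 11-0✓ 11-1✓ 110-✓ 111-✓
Round 2: -10- 0-0- 11--
PIs = {-10-, 0-0-, 00-0, 1-11, 11--}
Coverage chart:
  m1: 0-0- ←essential
  m2: 00-0 ←essential
  m4: -10-,0-0-
  m5: -10-,0-0-
  m11: 1-11 ←essential
  m12: -10-,11--
  m13: -10-,11--
  m14: 11-- ←essential
  m15: 1-11,11--
Essential: 0-0-, 00-0, 1-11, 11--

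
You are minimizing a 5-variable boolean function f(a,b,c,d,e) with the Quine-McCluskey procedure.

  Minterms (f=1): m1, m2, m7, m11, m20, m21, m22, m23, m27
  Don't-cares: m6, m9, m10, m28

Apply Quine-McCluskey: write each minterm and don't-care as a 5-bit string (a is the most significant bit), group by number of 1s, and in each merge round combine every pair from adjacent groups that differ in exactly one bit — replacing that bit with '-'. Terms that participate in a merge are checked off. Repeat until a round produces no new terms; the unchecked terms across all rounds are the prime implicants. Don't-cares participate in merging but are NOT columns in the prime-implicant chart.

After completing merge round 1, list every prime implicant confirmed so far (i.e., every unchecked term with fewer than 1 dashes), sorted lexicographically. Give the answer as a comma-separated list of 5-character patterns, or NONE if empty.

Round 0: 00001✓ 00010✓ 00110✓ 00111✓ 01001✓ 01010✓ 01011✓ 10100✓ 10101✓ 10110✓ 10111✓ 11011✓ 11100✓
Round 1: -0110✓ -0111✓ -1011 0-001 0-010 00-10 0011-✓ 010-1 0101- 1-100 101-0✓ 101-1✓ 1010-✓ 1011-✓
Round 2: -011- 101--
PIs = {-011-, -1011, 0-001, 0-010, 00-10, 010-1, 0101-, 1-100, 101--}

NONE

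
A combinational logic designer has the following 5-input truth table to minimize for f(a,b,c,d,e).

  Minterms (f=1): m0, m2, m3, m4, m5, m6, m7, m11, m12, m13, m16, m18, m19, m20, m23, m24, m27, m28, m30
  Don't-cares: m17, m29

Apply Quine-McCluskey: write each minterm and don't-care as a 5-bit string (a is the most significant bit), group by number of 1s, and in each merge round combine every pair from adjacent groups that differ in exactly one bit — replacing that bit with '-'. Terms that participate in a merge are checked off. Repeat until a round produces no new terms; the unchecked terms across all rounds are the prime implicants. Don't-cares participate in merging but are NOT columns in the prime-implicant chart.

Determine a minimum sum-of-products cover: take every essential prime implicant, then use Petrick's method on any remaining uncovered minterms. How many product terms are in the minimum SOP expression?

size-2^0 implicants → 00000(✓)  00010(✓)  00011(✓)  00100(✓)  00101(✓)  00110(✓)  00111(✓)  01011(✓)  01100(✓)  01101(✓)  10000(✓)  10001(✓)  10010(✓)  10011(✓)  10100(✓)  10111(✓)  11000(✓)  11011(✓)  11100(✓)  11101(✓)  11110(✓)
size-2^1 implicants → -0000(✓)  -0010(✓)  -0011(✓)  -0100(✓)  -0111(✓)  -1011(✓)  -1100(✓)  -1101(✓)  0-011(✓)  0-100(✓)  0-101(✓)  00-00(✓)  00-10(✓)  00-11(✓)  000-0(✓)  0001-(✓)  001-0(✓)  001-1(✓)  0010-(✓)  0011-(✓)  0110-(✓)  1-000(✓)  1-011(✓)  1-100(✓)  10-00(✓)  10-11(✓)  100-0(✓)  100-1(✓)  1000-(✓)  1001-(✓)  11-00(✓)  111-0  1110-(✓)
size-2^2 implicants → --011  --100  -0-00  -0-11  -00-0  -001-  -110-  0-10-  00--0  00-1-  001--  1--00  100--
Unchecked terms (primes): --011, --100, -0-00, -0-11, -00-0, -001-, -110-, 0-10-, 00--0, 00-1-, 001--, 1--00, 100--, 111-0
Minterm coverage:
  m0 ⊆ -0-00,-00-0,00--0
  m2 ⊆ -00-0,-001-,00--0,00-1-
  m3 ⊆ --011,-0-11,-001-,00-1-
  m4 ⊆ --100,-0-00,0-10-,00--0,001--
  m5 ⊆ 0-10-,001--
  m6 ⊆ 00--0,00-1-,001--
  m7 ⊆ -0-11,00-1-,001--
  m11 ⊆ --011 [E]
  m12 ⊆ --100,-110-,0-10-
  m13 ⊆ -110-,0-10-
  m16 ⊆ -0-00,-00-0,1--00,100--
  m18 ⊆ -00-0,-001-,100--
  m19 ⊆ --011,-0-11,-001-,100--
  m20 ⊆ --100,-0-00,1--00
  m23 ⊆ -0-11 [E]
  m24 ⊆ 1--00 [E]
  m27 ⊆ --011 [E]
  m28 ⊆ --100,-110-,1--00,111-0
  m30 ⊆ 111-0 [E]
E = {--011, -0-11, 1--00, 111-0}
Petrick residual → -00-0, -110-, 001--
Cover = c'de + b'de + b'c'e' + bcd' + a'b'c + ad'e' + abce'  |cover|=7

7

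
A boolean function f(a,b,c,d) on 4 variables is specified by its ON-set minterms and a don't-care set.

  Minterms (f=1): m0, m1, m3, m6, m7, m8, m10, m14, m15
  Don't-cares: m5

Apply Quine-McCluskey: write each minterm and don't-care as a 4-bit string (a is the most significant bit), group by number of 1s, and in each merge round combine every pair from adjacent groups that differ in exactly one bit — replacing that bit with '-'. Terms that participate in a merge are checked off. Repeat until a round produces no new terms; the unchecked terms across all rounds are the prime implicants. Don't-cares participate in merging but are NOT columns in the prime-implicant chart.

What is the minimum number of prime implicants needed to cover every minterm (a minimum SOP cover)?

4

Round 0: 0000✓ 0001✓ 0011✓ 0101✓ 0110✓ 0111✓ 1000✓ 1010✓ 1110✓ 1111✓
Round 1: -000 -110✓ -111✓ 0-01✓ 0-11✓ 00-1✓ 000- 01-1✓ 011-✓ 1-10 10-0 111-✓
Round 2: -11- 0--1
PIs = {-000, -11-, 0--1, 000-, 1-10, 10-0}
Coverage chart:
  m0: -000,000-
  m1: 0--1,000-
  m3: 0--1 ←essential
  m6: -11- ←essential
  m7: -11-,0--1
  m8: -000,10-0
  m10: 1-10,10-0
  m14: -11-,1-10
  m15: -11- ←essential
Essential: -11-, 0--1
Petrick residual → -000, 1-10
Min cover (4 terms): b'c'd' + bc + a'd + acd'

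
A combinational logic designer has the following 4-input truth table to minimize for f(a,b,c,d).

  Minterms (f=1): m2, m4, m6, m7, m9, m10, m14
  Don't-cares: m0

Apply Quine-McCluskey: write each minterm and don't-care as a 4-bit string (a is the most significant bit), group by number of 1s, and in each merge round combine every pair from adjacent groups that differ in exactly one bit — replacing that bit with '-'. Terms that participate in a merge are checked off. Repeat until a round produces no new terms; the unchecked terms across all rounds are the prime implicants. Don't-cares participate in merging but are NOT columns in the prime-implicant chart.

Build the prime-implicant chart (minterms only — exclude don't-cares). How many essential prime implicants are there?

size-2^0 implicants → 0000(✓)  0010(✓)  0100(✓)  0110(✓)  0111(✓)  1001  1010(✓)  1110(✓)
size-2^1 implicants → -010(✓)  -110(✓)  0-00(✓)  0-10(✓)  00-0(✓)  01-0(✓)  011-  1-10(✓)
size-2^2 implicants → --10  0--0
Unchecked terms (primes): --10, 0--0, 011-, 1001
Minterm coverage:
  m2 ⊆ --10,0--0
  m4 ⊆ 0--0 [E]
  m6 ⊆ --10,0--0,011-
  m7 ⊆ 011- [E]
  m9 ⊆ 1001 [E]
  m10 ⊆ --10 [E]
  m14 ⊆ --10 [E]
E = {--10, 0--0, 011-, 1001}

4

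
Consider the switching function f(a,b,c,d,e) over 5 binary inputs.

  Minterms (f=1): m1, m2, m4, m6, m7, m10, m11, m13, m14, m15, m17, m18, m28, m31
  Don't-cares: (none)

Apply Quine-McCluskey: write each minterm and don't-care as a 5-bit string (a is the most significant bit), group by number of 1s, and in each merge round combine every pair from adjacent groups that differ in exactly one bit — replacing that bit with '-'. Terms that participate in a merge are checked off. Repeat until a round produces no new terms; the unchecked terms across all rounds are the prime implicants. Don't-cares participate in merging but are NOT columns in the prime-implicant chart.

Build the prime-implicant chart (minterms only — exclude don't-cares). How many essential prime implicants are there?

Round 0: 00001✓ 00010✓ 00100✓ 00110✓ 00111✓ 01010✓ 01011✓ 01101✓ 01110✓ 01111✓ 10001✓ 10010✓ 11100 11111✓
Round 1: -0001 -0010 -1111 0-010✓ 0-110✓ 0-111✓ 00-10✓ 001-0 0011-✓ 01-10✓ 01-11✓ 0101-✓ 011-1 0111-✓
Round 2: 0--10 0-11- 01-1-
PIs = {-0001, -0010, -1111, 0--10, 0-11-, 001-0, 01-1-, 011-1, 11100}
Coverage chart:
  m1: -0001 ←essential
  m2: -0010,0--10
  m4: 001-0 ←essential
  m6: 0--10,0-11-,001-0
  m7: 0-11- ←essential
  m10: 0--10,01-1-
  m11: 01-1- ←essential
  m13: 011-1 ←essential
  m14: 0--10,0-11-,01-1-
  m15: -1111,0-11-,01-1-,011-1
  m17: -0001 ←essential
  m18: -0010 ←essential
  m28: 11100 ←essential
  m31: -1111 ←essential
Essential: -0001, -0010, -1111, 0-11-, 001-0, 01-1-, 011-1, 11100

8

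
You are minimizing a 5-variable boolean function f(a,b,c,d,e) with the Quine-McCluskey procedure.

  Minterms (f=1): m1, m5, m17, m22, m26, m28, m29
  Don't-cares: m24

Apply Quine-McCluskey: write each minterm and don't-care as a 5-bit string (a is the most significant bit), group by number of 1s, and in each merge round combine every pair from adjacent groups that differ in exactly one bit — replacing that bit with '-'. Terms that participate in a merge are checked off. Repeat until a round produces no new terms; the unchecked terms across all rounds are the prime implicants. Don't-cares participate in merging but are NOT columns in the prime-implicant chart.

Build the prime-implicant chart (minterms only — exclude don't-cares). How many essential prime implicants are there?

[col 0] 00001*, 00101*, 10001*, 10110, 11000*, 11010*, 11100*, 11101*
[col 1] -0001, 00-01, 11-00, 110-0, 1110-
Prime implicants: -0001, 00-01, 10110, 11-00, 110-0, 1110-
PI chart (minterm → PIs covering it):
  1 | -0001,00-01
  5 | 00-01  (sole → essential)
  17 | -0001  (sole → essential)
  22 | 10110  (sole → essential)
  26 | 110-0  (sole → essential)
  28 | 11-00,1110-
  29 | 1110-  (sole → essential)
Essential prime implicants: -0001, 00-01, 10110, 110-0, 1110-

5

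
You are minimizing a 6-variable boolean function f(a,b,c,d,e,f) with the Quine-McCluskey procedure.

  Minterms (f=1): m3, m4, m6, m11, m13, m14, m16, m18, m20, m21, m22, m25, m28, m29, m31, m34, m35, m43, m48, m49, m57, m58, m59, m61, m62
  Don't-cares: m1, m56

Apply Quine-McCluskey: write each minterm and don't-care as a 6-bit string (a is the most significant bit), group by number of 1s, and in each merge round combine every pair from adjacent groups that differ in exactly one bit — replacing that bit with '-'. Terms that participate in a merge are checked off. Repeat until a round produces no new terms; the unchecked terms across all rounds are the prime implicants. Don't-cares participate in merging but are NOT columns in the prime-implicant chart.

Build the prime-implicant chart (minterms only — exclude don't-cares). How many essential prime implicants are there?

size-2^0 implicants → 000001(✓)  000011(✓)  000100(✓)  000110(✓)  001011(✓)  001101(✓)  001110(✓)  010000(✓)  010010(✓)  010100(✓)  010101(✓)  010110(✓)  011001(✓)  011100(✓)  011101(✓)  011111(✓)  100010(✓)  100011(✓)  101011(✓)  110000(✓)  110001(✓)  111000(✓)  111001(✓)  111010(✓)  111011(✓)  111101(✓)  111110(✓)
size-2^1 implicants → -00011(✓)  -01011(✓)  -10000  -11001(✓)  -11101(✓)  0-0100(✓)  0-0110(✓)  0-1101  00-011(✓)  00-110  0000-1  0001-0(✓)  01-100(✓)  01-101(✓)  010-00(✓)  010-10(✓)  0100-0(✓)  0101-0(✓)  01010-(✓)  011-01(✓)  0111-1  01110-(✓)  1-1011  10-011(✓)  10001-  11-000(✓)  11-001(✓)  11000-(✓)  111-01(✓)  111-10  1110-0(✓)  1110-1(✓)  11100-(✓)  11101-(✓)
size-2^2 implicants → -0-011  -11-01  0-01-0  01-10-  010--0  11-00-  1110--
Unchecked terms (primes): -0-011, -10000, -11-01, 0-01-0, 0-1101, 00-110, 0000-1, 01-10-, 010--0, 0111-1, 1-1011, 10001-, 11-00-, 111-10, 1110--
Minterm coverage:
  m3 ⊆ -0-011,0000-1
  m4 ⊆ 0-01-0 [E]
  m6 ⊆ 0-01-0,00-110
  m11 ⊆ -0-011 [E]
  m13 ⊆ 0-1101 [E]
  m14 ⊆ 00-110 [E]
  m16 ⊆ -10000,010--0
  m18 ⊆ 010--0 [E]
  m20 ⊆ 0-01-0,01-10-,010--0
  m21 ⊆ 01-10- [E]
  m22 ⊆ 0-01-0,010--0
  m25 ⊆ -11-01 [E]
  m28 ⊆ 01-10- [E]
  m29 ⊆ -11-01,0-1101,01-10-,0111-1
  m31 ⊆ 0111-1 [E]
  m34 ⊆ 10001- [E]
  m35 ⊆ -0-011,10001-
  m43 ⊆ -0-011,1-1011
  m48 ⊆ -10000,11-00-
  m49 ⊆ 11-00- [E]
  m57 ⊆ -11-01,11-00-,1110--
  m58 ⊆ 111-10,1110--
  m59 ⊆ 1-1011,1110--
  m61 ⊆ -11-01 [E]
  m62 ⊆ 111-10 [E]
E = {-0-011, -11-01, 0-01-0, 0-1101, 00-110, 01-10-, 010--0, 0111-1, 10001-, 11-00-, 111-10}

11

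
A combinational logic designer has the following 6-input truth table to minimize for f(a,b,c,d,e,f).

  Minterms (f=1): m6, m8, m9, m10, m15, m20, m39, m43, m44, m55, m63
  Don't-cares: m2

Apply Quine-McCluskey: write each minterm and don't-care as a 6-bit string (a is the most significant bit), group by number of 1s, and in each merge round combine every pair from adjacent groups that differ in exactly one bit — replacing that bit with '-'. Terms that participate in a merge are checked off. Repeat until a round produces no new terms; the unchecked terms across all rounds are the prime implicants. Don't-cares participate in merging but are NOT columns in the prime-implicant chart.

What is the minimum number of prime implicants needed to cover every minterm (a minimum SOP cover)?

9

[col 0] 000010*, 000110*, 001000*, 001001*, 001010*, 001111, 010100, 100111*, 101011, 101100, 110111*, 111111*
[col 1] 00-010, 000-10, 0010-0, 00100-, 1-0111, 11-111
Prime implicants: 00-010, 000-10, 0010-0, 00100-, 001111, 010100, 1-0111, 101011, 101100, 11-111
PI chart (minterm → PIs covering it):
  6 | 000-10  (sole → essential)
  8 | 0010-0,00100-
  9 | 00100-  (sole → essential)
  10 | 00-010,0010-0
  15 | 001111  (sole → essential)
  20 | 010100  (sole → essential)
  39 | 1-0111  (sole → essential)
  43 | 101011  (sole → essential)
  44 | 101100  (sole → essential)
  55 | 1-0111,11-111
  63 | 11-111  (sole → essential)
Essential prime implicants: 000-10, 00100-, 001111, 010100, 1-0111, 101011, 101100, 11-111
Petrick residual → 00-010
Minimum SOP uses 9 PIs: a'b'd'ef' + a'b'c'ef' + a'b'cd'e' + a'b'cdef + a'bc'de'f' + ac'def + ab'cd'ef + ab'cde'f' + abdef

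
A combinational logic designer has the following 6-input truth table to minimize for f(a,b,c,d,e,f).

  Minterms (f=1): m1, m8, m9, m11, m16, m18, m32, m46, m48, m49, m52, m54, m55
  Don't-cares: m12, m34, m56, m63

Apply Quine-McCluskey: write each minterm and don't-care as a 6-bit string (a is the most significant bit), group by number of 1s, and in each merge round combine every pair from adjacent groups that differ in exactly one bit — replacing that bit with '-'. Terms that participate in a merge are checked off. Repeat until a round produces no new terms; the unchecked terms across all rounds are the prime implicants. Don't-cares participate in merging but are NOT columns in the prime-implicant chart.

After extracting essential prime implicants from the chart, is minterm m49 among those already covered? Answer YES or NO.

Round 0: 000001✓ 001000✓ 001001✓ 001011✓ 001100✓ 010000✓ 010010✓ 100000✓ 100010✓ 101110 110000✓ 110001✓ 110100✓ 110110✓ 110111✓ 111000✓ 111111✓
Round 1: -10000 00-001 001-00 0010-1 00100- 0100-0 1-0000 1000-0 11-000 11-111 110-00 11000- 1101-0 11011-
PIs = {-10000, 00-001, 001-00, 0010-1, 00100-, 0100-0, 1-0000, 1000-0, 101110, 11-000, 11-111, 110-00, 11000-, 1101-0, 11011-}
Coverage chart:
  m1: 00-001 ←essential
  m8: 001-00,00100-
  m9: 00-001,0010-1,00100-
  m11: 0010-1 ←essential
  m16: -10000,0100-0
  m18: 0100-0 ←essential
  m32: 1-0000,1000-0
  m46: 101110 ←essential
  m48: -10000,1-0000,11-000,110-00,11000-
  m49: 11000- ←essential
  m52: 110-00,1101-0
  m54: 1101-0,11011-
  m55: 11-111,11011-
Essential: 00-001, 0010-1, 0100-0, 101110, 11000-

YES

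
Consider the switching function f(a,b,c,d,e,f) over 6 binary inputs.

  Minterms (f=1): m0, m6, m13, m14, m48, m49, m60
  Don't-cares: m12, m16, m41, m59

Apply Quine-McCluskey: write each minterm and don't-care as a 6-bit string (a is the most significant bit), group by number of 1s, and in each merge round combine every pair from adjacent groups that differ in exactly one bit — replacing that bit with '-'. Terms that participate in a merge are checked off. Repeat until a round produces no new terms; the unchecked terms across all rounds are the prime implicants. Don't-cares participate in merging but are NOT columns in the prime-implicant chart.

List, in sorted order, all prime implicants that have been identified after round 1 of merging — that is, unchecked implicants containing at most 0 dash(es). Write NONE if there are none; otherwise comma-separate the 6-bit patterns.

size-2^0 implicants → 000000(✓)  000110(✓)  001100(✓)  001101(✓)  001110(✓)  010000(✓)  101001  110000(✓)  110001(✓)  111011  111100
size-2^1 implicants → -10000  0-0000  00-110  0011-0  00110-  11000-
Unchecked terms (primes): -10000, 0-0000, 00-110, 0011-0, 00110-, 101001, 11000-, 111011, 111100

101001, 111011, 111100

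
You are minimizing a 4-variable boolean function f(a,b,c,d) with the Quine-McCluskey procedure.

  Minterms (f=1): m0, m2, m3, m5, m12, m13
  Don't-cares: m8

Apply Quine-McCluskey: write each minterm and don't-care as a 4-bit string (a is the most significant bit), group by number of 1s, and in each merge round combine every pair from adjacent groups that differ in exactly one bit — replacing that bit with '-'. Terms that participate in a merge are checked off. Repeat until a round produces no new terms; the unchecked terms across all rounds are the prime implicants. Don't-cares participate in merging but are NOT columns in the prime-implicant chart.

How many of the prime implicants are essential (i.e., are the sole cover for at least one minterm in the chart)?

2

size-2^0 implicants → 0000(✓)  0010(✓)  0011(✓)  0101(✓)  1000(✓)  1100(✓)  1101(✓)
size-2^1 implicants → -000  -101  00-0  001-  1-00  110-
Unchecked terms (primes): -000, -101, 00-0, 001-, 1-00, 110-
Minterm coverage:
  m0 ⊆ -000,00-0
  m2 ⊆ 00-0,001-
  m3 ⊆ 001- [E]
  m5 ⊆ -101 [E]
  m12 ⊆ 1-00,110-
  m13 ⊆ -101,110-
E = {-101, 001-}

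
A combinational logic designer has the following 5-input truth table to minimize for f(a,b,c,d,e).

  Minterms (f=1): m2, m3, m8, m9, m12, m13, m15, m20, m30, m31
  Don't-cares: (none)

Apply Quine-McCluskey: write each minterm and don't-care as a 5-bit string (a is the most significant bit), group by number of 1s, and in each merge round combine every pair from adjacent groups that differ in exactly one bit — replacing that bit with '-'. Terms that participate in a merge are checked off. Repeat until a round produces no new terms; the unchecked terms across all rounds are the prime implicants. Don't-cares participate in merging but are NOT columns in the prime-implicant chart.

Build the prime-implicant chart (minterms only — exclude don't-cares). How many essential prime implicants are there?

Round 0: 00010✓ 00011✓ 01000✓ 01001✓ 01100✓ 01101✓ 01111✓ 10100 11110✓ 11111✓
Round 1: -1111 0001- 01-00✓ 01-01✓ 0100-✓ 011-1 0110-✓ 1111-
Round 2: 01-0-
PIs = {-1111, 0001-, 01-0-, 011-1, 10100, 1111-}
Coverage chart:
  m2: 0001- ←essential
  m3: 0001- ←essential
  m8: 01-0- ←essential
  m9: 01-0- ←essential
  m12: 01-0- ←essential
  m13: 01-0-,011-1
  m15: -1111,011-1
  m20: 10100 ←essential
  m30: 1111- ←essential
  m31: -1111,1111-
Essential: 0001-, 01-0-, 10100, 1111-

4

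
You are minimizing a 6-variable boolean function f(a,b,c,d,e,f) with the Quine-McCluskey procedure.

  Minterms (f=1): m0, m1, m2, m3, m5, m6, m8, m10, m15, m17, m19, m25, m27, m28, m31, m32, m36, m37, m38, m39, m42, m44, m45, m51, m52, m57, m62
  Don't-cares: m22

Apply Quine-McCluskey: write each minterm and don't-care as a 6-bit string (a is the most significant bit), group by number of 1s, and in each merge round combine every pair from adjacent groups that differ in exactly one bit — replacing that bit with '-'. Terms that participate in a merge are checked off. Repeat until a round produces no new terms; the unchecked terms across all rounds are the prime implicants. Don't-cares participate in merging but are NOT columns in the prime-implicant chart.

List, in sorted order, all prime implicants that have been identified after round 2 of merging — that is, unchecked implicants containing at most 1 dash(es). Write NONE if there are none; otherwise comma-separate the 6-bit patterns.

-00000, -00101, -00110, -01010, -10011, -11001, 0-0110, 0-1111, 000-01, 000-10, 011-11, 011100, 1-0100, 100-00, 111110

Round 0: 000000✓ 000001✓ 000010✓ 000011✓ 000101✓ 000110✓ 001000✓ 001010✓ 001111✓ 010001✓ 010011✓ 010110✓ 011001✓ 011011✓ 011100 011111✓ 100000✓ 100100✓ 100101✓ 100110✓ 100111✓ 101010✓ 101100✓ 101101✓ 110011✓ 110100✓ 111001✓ 111110
Round 1: -00000 -00101 -00110 -01010 -10011 -11001 0-0001✓ 0-0011✓ 0-0110 0-1111 00-000✓ 00-010✓ 000-01 000-10 0000-0✓ 0000-1✓ 00000-✓ 00001-✓ 0010-0✓ 01-001✓ 01-011✓ 0100-1✓ 011-11 0110-1✓ 1-0100 10-100✓ 10-101✓ 100-00 1001-0✓ 1001-1✓ 10010-✓ 10011-✓ 10110-✓
Round 2: 0-00-1 00-0-0 0000-- 01-0-1 10-10- 1001--
PIs = {-00000, -00101, -00110, -01010, -10011, -11001, 0-00-1, 0-0110, 0-1111, 00-0-0, 000-01, 000-10, 0000--, 01-0-1, 011-11, 011100, 1-0100, 10-10-, 100-00, 1001--, 111110}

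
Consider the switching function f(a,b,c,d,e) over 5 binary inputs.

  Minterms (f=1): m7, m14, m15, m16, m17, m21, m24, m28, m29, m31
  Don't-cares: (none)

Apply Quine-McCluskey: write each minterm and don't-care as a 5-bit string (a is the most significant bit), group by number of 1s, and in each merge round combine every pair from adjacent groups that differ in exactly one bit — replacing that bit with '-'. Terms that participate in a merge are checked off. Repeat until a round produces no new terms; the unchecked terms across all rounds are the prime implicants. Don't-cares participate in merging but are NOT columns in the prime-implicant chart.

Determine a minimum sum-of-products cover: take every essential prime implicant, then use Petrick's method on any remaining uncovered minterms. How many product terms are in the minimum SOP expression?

[col 0] 00111*, 01110*, 01111*, 10000*, 10001*, 10101*, 11000*, 11100*, 11101*, 11111*
[col 1] -1111, 0-111, 0111-, 1-000, 1-101, 10-01, 1000-, 11-00, 111-1, 1110-
Prime implicants: -1111, 0-111, 0111-, 1-000, 1-101, 10-01, 1000-, 11-00, 111-1, 1110-
PI chart (minterm → PIs covering it):
  7 | 0-111  (sole → essential)
  14 | 0111-  (sole → essential)
  15 | -1111,0-111,0111-
  16 | 1-000,1000-
  17 | 10-01,1000-
  21 | 1-101,10-01
  24 | 1-000,11-00
  28 | 11-00,1110-
  29 | 1-101,111-1,1110-
  31 | -1111,111-1
Essential prime implicants: 0-111, 0111-
Petrick residual → -1111, 1-000, 10-01, 1110-
Minimum SOP uses 6 PIs: bcde + a'cde + a'bcd + ac'd'e' + ab'd'e + abcd'

6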